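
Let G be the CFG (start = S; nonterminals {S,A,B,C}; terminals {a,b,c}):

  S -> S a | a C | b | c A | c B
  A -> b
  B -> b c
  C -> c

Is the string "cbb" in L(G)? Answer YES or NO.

CNF form of G:
  S -> S T2 | T1 A | T1 B | T2 C | b
  A -> b
  B -> T0 T1
  C -> c
  T0 -> b
  T1 -> c
  T2 -> a

CYK table (by increasing span):
  [0..0]={C,T1}  "c"  orig:{C}
  [1..1]={A,S,T0}  "b"  orig:{A,S}
  [2..2]={A,S,T0}  "b"  orig:{A,S}
  [0..1]={S}  "cb"
  [1..2]=∅  "bb"
  [0..2]=∅  "cbb"

S ∉ T[0,2] ⇒ NO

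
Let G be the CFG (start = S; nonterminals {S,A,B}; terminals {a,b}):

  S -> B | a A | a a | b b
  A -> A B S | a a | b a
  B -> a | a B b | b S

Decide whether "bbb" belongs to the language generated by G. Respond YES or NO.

Convert to CNF:
  S -> T0 A | T0 T0 | T0 X4 | T1 S | T1 T1 | a
  A -> A X2 | T0 T0 | T1 T0
  B -> T0 X3 | T1 S | a
  T0 -> a
  T1 -> b
  X2 -> B S
  X3 -> B T1
  X4 -> B T1

CYK table (by increasing span):
  T[0,0] 'b' = {T1}  orig:{}
  T[1,1] 'b' = {T1}  orig:{}
  T[2,2] 'b' = {T1}  orig:{}
  T[0,1] 'bb' = {S}
  T[1,2] 'bb' = {S}
  T[0,2] 'bbb' = {B,S}

S ∈ T[0,2] ⇒ YES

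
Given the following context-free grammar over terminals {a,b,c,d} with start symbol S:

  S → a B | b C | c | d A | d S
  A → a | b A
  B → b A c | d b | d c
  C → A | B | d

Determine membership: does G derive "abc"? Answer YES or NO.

CNF form of G:
  S -> T0 C | T2 A | T2 S | T3 B | c
  A -> T0 A | a
  B -> T0 X4 | T2 T0 | T2 T1
  C -> T0 A | T0 X5 | T2 T0 | T2 T1 | a | d
  T0 -> b
  T1 -> c
  T2 -> d
  T3 -> a
  X4 -> A T1
  X5 -> A T1

CYK table (by increasing span):
  [0..0]={A,C,T3}  "a"  orig:{A,C}
  [1..1]={T0}  "b"  orig:{}
  [2..2]={S,T1}  "c"  orig:{S}
  [0..1]=∅  "ab"
  [1..2]=∅  "bc"
  [0..2]=∅  "abc"

S ∉ T[0,2] ⇒ NO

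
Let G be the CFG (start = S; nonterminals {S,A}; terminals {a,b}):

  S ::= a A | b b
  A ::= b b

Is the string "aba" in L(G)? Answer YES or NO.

CNF form of G:
  S -> T0 T0 | T1 A
  A -> T0 T0
  T0 -> b
  T1 -> a

CYK fill:
  [0..0]={T1}  "a"  orig:{}
  [1..1]={T0}  "b"  orig:{}
  [2..2]={T1}  "a"  orig:{}
  [0..1]=∅  "ab"
  [1..2]=∅  "ba"
  [0..2]=∅  "aba"

S ∉ T[0,2] ⇒ NO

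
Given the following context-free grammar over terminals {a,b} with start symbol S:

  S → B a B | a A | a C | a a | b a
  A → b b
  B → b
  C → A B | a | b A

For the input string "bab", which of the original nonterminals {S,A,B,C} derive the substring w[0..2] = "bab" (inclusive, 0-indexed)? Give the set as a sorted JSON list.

Convert to CNF:
  S -> B X2 | T0 T1 | T1 A | T1 C | T1 T1
  A -> T0 T0
  B -> b
  C -> A B | T0 A | a
  T0 -> b
  T1 -> a
  X2 -> T1 B

CYK table (by increasing span) — only the sub-triangle for w[0..2]:
  T[0,0] 'b' = {B,T0}  orig:{B}
  T[1,1] 'a' = {C,T1}  orig:{C}
  T[2,2] 'b' = {B,T0}  orig:{B}
  T[0,1] 'ba' = {S}
  T[1,2] 'ab' = {X2}  orig:{}
  T[0,2] 'bab' = {S}

Original NTs in T[0,2] deriving "bab": ["S"]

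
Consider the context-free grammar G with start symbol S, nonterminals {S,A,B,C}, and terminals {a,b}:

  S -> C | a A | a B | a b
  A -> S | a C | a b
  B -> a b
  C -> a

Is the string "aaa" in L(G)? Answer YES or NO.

CNF form of G:
  S -> T0 A | T0 B | T0 T1 | a
  A -> T0 A | T0 B | T0 C | T0 T1 | a
  B -> T0 T1
  C -> a
  T0 -> a
  T1 -> b

Fill CYK table bottom-up:
  [0..0]={A,C,S,T0}  "a"  orig:{A,C,S}
  [1..1]={A,C,S,T0}  "a"  orig:{A,C,S}
  [2..2]={A,C,S,T0}  "a"  orig:{A,C,S}
  [0..1]={A,S}  "aa"
  [1..2]={A,S}  "aa"
  [0..2]={A,S}  "aaa"

S ∈ T[0,2] ⇒ YES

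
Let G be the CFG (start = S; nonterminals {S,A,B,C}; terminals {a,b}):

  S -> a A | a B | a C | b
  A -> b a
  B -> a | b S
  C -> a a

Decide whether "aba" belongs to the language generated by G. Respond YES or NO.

Convert to CNF:
  S -> T1 A | T1 B | T1 C | b
  A -> T0 T1
  B -> T0 S | a
  C -> T1 T1
  T0 -> b
  T1 -> a

Fill CYK table bottom-up:
  [0..0]={B,T1}  "a"  orig:{B}
  [1..1]={S,T0}  "b"  orig:{S}
  [2..2]={B,T1}  "a"  orig:{B}
  [0..1]=∅  "ab"
  [1..2]={A}  "ba"
  [0..2]={S}  "aba"

S ∈ T[0,2] ⇒ YES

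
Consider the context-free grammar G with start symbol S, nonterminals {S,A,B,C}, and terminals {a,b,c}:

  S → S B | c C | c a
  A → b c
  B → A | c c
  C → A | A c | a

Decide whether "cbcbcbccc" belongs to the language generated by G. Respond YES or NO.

CNF form of G:
  S -> S B | T1 C | T1 T2
  A -> T0 T1
  B -> T0 T1 | T1 T1
  C -> A T1 | T0 T1 | a
  T0 -> b
  T1 -> c
  T2 -> a

CYK fill:
  T[0,0] 'c' = {T1}  orig:{}
  T[1,1] 'b' = {T0}  orig:{}
  T[2,2] 'c' = {T1}  orig:{}
  T[3,3] 'b' = {T0}  orig:{}
  T[4,4] 'c' = {T1}  orig:{}
  T[5,5] 'b' = {T0}  orig:{}
  T[6,6] 'c' = {T1}  orig:{}
  T[7,7] 'c' = {T1}  orig:{}
  T[8,8] 'c' = {T1}  orig:{}
  T[0,1] 'cb' = ∅
  T[1,2] 'bc' = {A,B,C}
  T[2,3] 'cb' = ∅
  T[3,4] 'bc' = {A,B,C}
  T[4,5] 'cb' = ∅
  T[5,6] 'bc' = {A,B,C}
  T[6,7] 'cc' = {B}
  T[7,8] 'cc' = {B}
  T[0,2] 'cbc' = {S}
  T[1,3] 'bcb' = ∅
  T[2,4] 'cbc' = {S}
  T[3,5] 'bcb' = ∅
  T[4,6] 'cbc' = {S}
  T[5,7] 'bcc' = {C}
  T[6,8] 'ccc' = ∅
  T[0,3] 'cbcb' = ∅
  T[1,4] 'bcbc' = ∅
  T[2,5] 'cbcb' = ∅
  T[3,6] 'bcbc' = ∅
  T[4,7] 'cbcc' = {S}
  T[5,8] 'bccc' = ∅
  T[0,4] 'cbcbc' = {S}
  T[1,5] 'bcbcb' = ∅
  T[2,6] 'cbcbc' = {S}
  T[3,7] 'bcbcc' = ∅
  T[4,8] 'cbccc' = {S}
  T[0,5] 'cbcbcb' = ∅
  T[1,6] 'bcbcbc' = ∅
  T[2,7] 'cbcbcc' = ∅
  T[3,8] 'bcbccc' = ∅
  T[0,6] 'cbcbcbc' = {S}
  T[1,7] 'bcbcbcc' = ∅
  T[2,8] 'cbcbccc' = {S}
  T[0,7] 'cbcbcbcc' = ∅
  T[1,8] 'bcbcbccc' = ∅
  T[0,8] 'cbcbcbccc' = {S}

S ∈ T[0,8] ⇒ YES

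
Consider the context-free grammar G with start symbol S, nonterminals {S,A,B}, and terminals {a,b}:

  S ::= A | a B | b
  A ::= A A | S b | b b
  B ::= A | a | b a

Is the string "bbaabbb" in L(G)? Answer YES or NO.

Convert to CNF:
  S -> A A | S T0 | T0 T0 | T1 B | b
  A -> A A | S T0 | T0 T0
  B -> A A | S T0 | T0 T0 | T0 T1 | a
  T0 -> b
  T1 -> a

CYK table (by increasing span):
  cell(0,0) b: {S,T0}  orig:{S}
  cell(1,1) b: {S,T0}  orig:{S}
  cell(2,2) a: {B,T1}  orig:{B}
  cell(3,3) a: {B,T1}  orig:{B}
  cell(4,4) b: {S,T0}  orig:{S}
  cell(5,5) b: {S,T0}  orig:{S}
  cell(6,6) b: {S,T0}  orig:{S}
  cell(0,1) bb: {A,B,S}
  cell(1,2) ba: {B}
  cell(2,3) aa: {S}
  cell(3,4) ab: ∅
  cell(4,5) bb: {A,B,S}
  cell(5,6) bb: {A,B,S}
  cell(0,2) bba: ∅
  cell(1,3) baa: ∅
  cell(2,4) aab: {A,B,S}
  cell(3,5) abb: {S}
  cell(4,6) bbb: {A,B,S}
  cell(0,3) bbaa: ∅
  cell(1,4) baab: ∅
  cell(2,5) aabb: {A,B,S}
  cell(3,6) abbb: {A,B,S}
  cell(0,4) bbaab: {A,B,S}
  cell(1,5) baabb: ∅
  cell(2,6) aabbb: {A,B,S}
  cell(0,5) bbaabb: {A,B,S}
  cell(1,6) baabbb: ∅
  cell(0,6) bbaabbb: {A,B,S}

S ∈ T[0,6] ⇒ YES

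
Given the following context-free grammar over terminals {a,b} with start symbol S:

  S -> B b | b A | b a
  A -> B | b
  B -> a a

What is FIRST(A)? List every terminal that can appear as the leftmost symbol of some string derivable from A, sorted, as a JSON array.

Compute FIRST by fixpoint:
iter 1:
  A via A→b: +{b}
  B via B→a a: +{a}
  S via S→B b: +{a}
  S via S→b A: +{b}
  FIRST[S]={a,b}  FIRST[A]={b}  FIRST[B]={a}
iter 2:
  A via A→B: +{a}
  FIRST[S]={a,b}  FIRST[A]={a,b}  FIRST[B]={a}
iter 3: — fixpoint
  FIRST[S]={a,b}  FIRST[A]={a,b}  FIRST[B]={a}

FIRST(A) = ["a", "b"]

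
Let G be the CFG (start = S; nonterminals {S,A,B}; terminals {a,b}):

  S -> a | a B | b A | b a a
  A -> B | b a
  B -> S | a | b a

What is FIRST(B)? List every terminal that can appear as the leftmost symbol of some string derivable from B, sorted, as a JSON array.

Compute FIRST by fixpoint:
pass 1:
  A via A→b a: +{b}
  B via B→a: +{a}
  B via B→b a: +{b}
  S via S→a: +{a}
  S via S→b A: +{b}
  FIRST(S)={a,b}  FIRST(A)={b}  FIRST(B)={a,b}
pass 2:
  A via A→B: +{a}
  FIRST(S)={a,b}  FIRST(A)={a,b}  FIRST(B)={a,b}
pass 3: — fixpoint
  FIRST(S)={a,b}  FIRST(A)={a,b}  FIRST(B)={a,b}

FIRST(B) = ["a", "b"]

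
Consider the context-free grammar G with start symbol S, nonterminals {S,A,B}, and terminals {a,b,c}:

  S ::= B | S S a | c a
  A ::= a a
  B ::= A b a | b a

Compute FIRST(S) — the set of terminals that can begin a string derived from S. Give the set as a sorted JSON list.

Compute FIRST by fixpoint:
[1]
  A via A→a a: +{a}
  B via B→A b a: +{a}
  B via B→b a: +{b}
  S via S→B: +{a,b}
  S via S→c a: +{c}
  FIRST(S)={a,b,c}  FIRST(A)={a}  FIRST(B)={a,b}
[2] (stable)
  FIRST(S)={a,b,c}  FIRST(A)={a}  FIRST(B)={a,b}

FIRST(S) = ["a", "b", "c"]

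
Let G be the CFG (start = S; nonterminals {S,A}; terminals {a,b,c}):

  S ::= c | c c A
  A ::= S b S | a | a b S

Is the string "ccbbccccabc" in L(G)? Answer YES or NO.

Convert to CNF:
  S -> T2 X5 | c
  A -> S X3 | T1 X4 | a
  T0 -> b
  T1 -> a
  T2 -> c
  X3 -> T0 S
  X4 -> T0 S
  X5 -> T2 A

CYK table (by increasing span):
  T[0,0] 'c' = {S,T2}  orig:{S}
  T[1,1] 'c' = {S,T2}  orig:{S}
  T[2,2] 'b' = {T0}  orig:{}
  T[3,3] 'b' = {T0}  orig:{}
  T[4,4] 'c' = {S,T2}  orig:{S}
  T[5,5] 'c' = {S,T2}  orig:{S}
  T[6,6] 'c' = {S,T2}  orig:{S}
  T[7,7] 'c' = {S,T2}  orig:{S}
  T[8,8] 'a' = {A,T1}  orig:{A}
  T[9,9] 'b' = {T0}  orig:{}
  T[10,10] 'c' = {S,T2}  orig:{S}
  T[0,1] 'cc' = ∅
  T[1,2] 'cb' = ∅
  T[2,3] 'bb' = ∅
  T[3,4] 'bc' = {X3,X4}  orig:{}
  T[4,5] 'cc' = ∅
  T[5,6] 'cc' = ∅
  T[6,7] 'cc' = ∅
  T[7,8] 'ca' = {X5}  orig:{}
  T[8,9] 'ab' = ∅
  T[9,10] 'bc' = {X3,X4}  orig:{}
  T[0,2] 'ccb' = ∅
  T[1,3] 'cbb' = ∅
  T[2,4] 'bbc' = ∅
  T[3,5] 'bcc' = ∅
  T[4,6] 'ccc' = ∅
  T[5,7] 'ccc' = ∅
  T[6,8] 'cca' = {S}
  T[7,9] 'cab' = ∅
  T[8,10] 'abc' = {A}
  T[0,3] 'ccbb' = ∅
  T[1,4] 'cbbc' = ∅
  T[2,5] 'bbcc' = ∅
  T[3,6] 'bccc' = ∅
  T[4,7] 'cccc' = ∅
  T[5,8] 'ccca' = ∅
  T[6,9] 'ccab' = ∅
  T[7,10] 'cabc' = {X5}  orig:{}
  T[0,4] 'ccbbc' = ∅
  T[1,5] 'cbbcc' = ∅
  T[2,6] 'bbccc' = ∅
  T[3,7] 'bcccc' = ∅
  T[4,8] 'cccca' = ∅
  T[5,9] 'cccab' = ∅
  T[6,10] 'ccabc' = {A,S}
  T[0,5] 'ccbbcc' = ∅
  T[1,6] 'cbbccc' = ∅
  T[2,7] 'bbcccc' = ∅
  T[3,8] 'bcccca' = ∅
  T[4,9] 'ccccab' = ∅
  T[5,10] 'cccabc' = {X5}  orig:{}
  T[0,6] 'ccbbccc' = ∅
  T[1,7] 'cbbcccc' = ∅
  T[2,8] 'bbcccca' = ∅
  T[3,9] 'bccccab' = ∅
  T[4,10] 'ccccabc' = {S}
  T[0,7] 'ccbbcccc' = ∅
  T[1,8] 'cbbcccca' = ∅
  T[2,9] 'bbccccab' = ∅
  T[3,10] 'bccccabc' = {X3,X4}  orig:{}
  T[0,8] 'ccbbcccca' = ∅
  T[1,9] 'cbbccccab' = ∅
  T[2,10] 'bbccccabc' = ∅
  T[0,9] 'ccbbccccab' = ∅
  T[1,10] 'cbbccccabc' = ∅
  T[0,10] 'ccbbccccabc' = ∅

S ∉ T[0,10] ⇒ NO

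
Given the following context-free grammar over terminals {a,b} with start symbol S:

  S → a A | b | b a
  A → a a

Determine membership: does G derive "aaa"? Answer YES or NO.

Convert to CNF:
  S -> T0 A | T1 T0 | b
  A -> T0 T0
  T0 -> a
  T1 -> b

CYK fill:
  T[0,0] 'a' = {T0}  orig:{}
  T[1,1] 'a' = {T0}  orig:{}
  T[2,2] 'a' = {T0}  orig:{}
  T[0,1] 'aa' = {A}
  T[1,2] 'aa' = {A}
  T[0,2] 'aaa' = {S}

S ∈ T[0,2] ⇒ YES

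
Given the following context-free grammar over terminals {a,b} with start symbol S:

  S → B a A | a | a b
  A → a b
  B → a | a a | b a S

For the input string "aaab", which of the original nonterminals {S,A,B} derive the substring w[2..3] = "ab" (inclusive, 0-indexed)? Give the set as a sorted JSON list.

Convert to CNF:
  S -> B X3 | T0 T1 | a
  A -> T0 T1
  B -> T0 T0 | T1 X2 | a
  T0 -> a
  T1 -> b
  X2 -> T0 S
  X3 -> T0 A

CYK table (by increasing span) — only the sub-triangle for w[2..3]:
  [2..2]={B,S,T0}  "a"  orig:{B,S}
  [3..3]={T1}  "b"  orig:{}
  [2..3]={A,S}  "ab"

Original NTs in T[2,3] deriving "ab": ["A", "S"]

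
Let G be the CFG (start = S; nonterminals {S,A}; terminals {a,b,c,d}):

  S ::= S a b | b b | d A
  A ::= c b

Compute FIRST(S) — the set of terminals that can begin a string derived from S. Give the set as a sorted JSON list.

FIRST iteration:
pass 1:
  A via A→c b: +{c}
  S via S→b b: +{b}
  S via S→d A: +{d}
  FIRST[S]={b,d}  FIRST[A]={c}
pass 2: done
  FIRST[S]={b,d}  FIRST[A]={c}

FIRST(S) = ["b", "d"]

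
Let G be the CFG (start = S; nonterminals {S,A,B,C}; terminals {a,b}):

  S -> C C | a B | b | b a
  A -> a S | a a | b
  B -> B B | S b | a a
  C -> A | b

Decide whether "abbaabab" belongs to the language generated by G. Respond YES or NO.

CNF form of G:
  S -> C C | T0 B | T1 T0 | b
  A -> T0 S | T0 T0 | b
  B -> B B | S T1 | T0 T0
  C -> T0 S | T0 T0 | b
  T0 -> a
  T1 -> b

CYK fill:
  [0..0]={T0}  "a"  orig:{}
  [1..1]={A,C,S,T1}  "b"  orig:{A,C,S}
  [2..2]={A,C,S,T1}  "b"  orig:{A,C,S}
  [3..3]={T0}  "a"  orig:{}
  [4..4]={T0}  "a"  orig:{}
  [5..5]={A,C,S,T1}  "b"  orig:{A,C,S}
  [6..6]={T0}  "a"  orig:{}
  [7..7]={A,C,S,T1}  "b"  orig:{A,C,S}
  [0..1]={A,C}  "ab"
  [1..2]={B,S}  "bb"
  [2..3]={S}  "ba"
  [3..4]={A,B,C}  "aa"
  [4..5]={A,C}  "ab"
  [5..6]={S}  "ba"
  [6..7]={A,C}  "ab"
  [0..2]={A,C,S}  "abb"
  [1..3]=∅  "bba"
  [2..4]={S}  "baa"
  [3..5]={S}  "aab"
  [4..6]={A,C}  "aba"
  [5..7]={B,S}  "bab"
  [0..3]=∅  "abba"
  [1..4]={B}  "bbaa"
  [2..5]={B}  "baab"
  [3..6]=∅  "aaba"
  [4..7]={A,C,S}  "abab"
  [0..4]={S}  "abbaa"
  [1..5]=∅  "bbaab"
  [2..6]=∅  "baaba"
  [3..7]={A,B,C}  "aabab"
  [0..5]={B}  "abbaab"
  [1..6]=∅  "bbaaba"
  [2..7]={S}  "baabab"
  [0..6]=∅  "abbaaba"
  [1..7]={B}  "bbaabab"
  [0..7]={S}  "abbaabab"

S ∈ T[0,7] ⇒ YES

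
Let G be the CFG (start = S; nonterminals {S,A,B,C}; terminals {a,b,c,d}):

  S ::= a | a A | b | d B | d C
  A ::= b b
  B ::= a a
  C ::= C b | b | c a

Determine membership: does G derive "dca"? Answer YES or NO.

Convert to CNF:
  S -> T1 A | T3 B | T3 C | a | b
  A -> T0 T0
  B -> T1 T1
  C -> C T0 | T2 T1 | b
  T0 -> b
  T1 -> a
  T2 -> c
  T3 -> d

CYK fill:
  [0..0]={T3}  "d"  orig:{}
  [1..1]={T2}  "c"  orig:{}
  [2..2]={S,T1}  "a"  orig:{S}
  [0..1]=∅  "dc"
  [1..2]={C}  "ca"
  [0..2]={S}  "dca"

S ∈ T[0,2] ⇒ YES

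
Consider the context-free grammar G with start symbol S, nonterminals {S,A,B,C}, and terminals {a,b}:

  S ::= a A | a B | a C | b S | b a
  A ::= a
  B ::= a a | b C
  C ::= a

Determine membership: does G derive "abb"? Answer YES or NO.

Convert to CNF:
  S -> T0 A | T0 B | T0 C | T1 S | T1 T0
  A -> a
  B -> T0 T0 | T1 C
  C -> a
  T0 -> a
  T1 -> b

Fill CYK table bottom-up:
  [0..0]={A,C,T0}  "a"  orig:{A,C}
  [1..1]={T1}  "b"  orig:{}
  [2..2]={T1}  "b"  orig:{}
  [0..1]=∅  "ab"
  [1..2]=∅  "bb"
  [0..2]=∅  "abb"

S ∉ T[0,2] ⇒ NO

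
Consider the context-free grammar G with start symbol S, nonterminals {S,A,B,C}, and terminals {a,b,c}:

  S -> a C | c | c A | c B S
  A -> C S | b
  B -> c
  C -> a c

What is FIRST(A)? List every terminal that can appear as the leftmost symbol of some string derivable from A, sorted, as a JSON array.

FIRST sets, iterate to fixpoint:
[1]
  A via A→b: +{b}
  B via B→c: +{c}
  C via C→a c: +{a}
  S via S→a C: +{a}
  S via S→c: +{c}
  FIRST(S)={a,c}  FIRST(A)={b}  FIRST(B)={c}  FIRST(C)={a}
[2]
  A via A→C S: +{a}
  FIRST(S)={a,c}  FIRST(A)={a,b}  FIRST(B)={c}  FIRST(C)={a}
[3] (stable)
  FIRST(S)={a,c}  FIRST(A)={a,b}  FIRST(B)={c}  FIRST(C)={a}

FIRST(A) = ["a", "b"]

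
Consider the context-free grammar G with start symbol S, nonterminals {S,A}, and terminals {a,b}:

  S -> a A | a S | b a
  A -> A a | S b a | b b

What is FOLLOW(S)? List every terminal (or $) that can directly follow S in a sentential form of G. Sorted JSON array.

Compute FIRST by fixpoint:
[1]
  A via A→b b: +{b}
  S via S→a A: +{a}
  S via S→b a: +{b}
  FIRST(S)={a,b}  FIRST(A)={b}
[2]
  A via A→S b a: +{a}
  FIRST(S)={a,b}  FIRST(A)={a,b}
[3] (stable)
  FIRST(S)={a,b}  FIRST(A)={a,b}

FOLLOW iteration:
initialize: $ ∈ FOLLOW(S)
pass 1:
  A→A a: FOLLOW(A) ⊇ FIRST(a) = {a}; new: +{a}
  A→S b a: FOLLOW(S) ⊇ FIRST(b) = {b}; new: +{b}
  S→a A: FOLLOW(A) ⊇ FOLLOW(S) ⊇ {$,b}; new: +{$,b}
  S: {$,b}  A: {$,a,b}
pass 2: (no change)
  S: {$,b}  A: {$,a,b}

FOLLOW(S) = ["$", "b"]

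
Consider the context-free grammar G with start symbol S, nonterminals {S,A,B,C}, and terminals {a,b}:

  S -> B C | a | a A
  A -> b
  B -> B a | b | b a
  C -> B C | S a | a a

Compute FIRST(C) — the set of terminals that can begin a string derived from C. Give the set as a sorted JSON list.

Compute FIRST by fixpoint:
pass 1:
  A via A→b: +{b}
  B via B→b: +{b}
  C via C→B C: +{b}
  C via C→a a: +{a}
  S via S→B C: +{b}
  S via S→a: +{a}
  FIRST(S)={a,b}  FIRST(A)={b}  FIRST(B)={b}  FIRST(C)={a,b}
pass 2: (no change)
  FIRST(S)={a,b}  FIRST(A)={b}  FIRST(B)={b}  FIRST(C)={a,b}

FIRST(C) = ["a", "b"]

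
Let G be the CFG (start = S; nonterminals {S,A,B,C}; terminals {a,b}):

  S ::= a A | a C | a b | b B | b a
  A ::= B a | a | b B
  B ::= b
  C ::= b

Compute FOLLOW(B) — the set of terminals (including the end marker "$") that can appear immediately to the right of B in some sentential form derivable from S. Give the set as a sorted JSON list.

FIRST iteration:
round 1:
  A via A→a: +{a}
  A via A→b B: +{b}
  B via B→b: +{b}
  C via C→b: +{b}
  S via S→a A: +{a}
  S via S→b B: +{b}
  FIRST(S)={a,b}  FIRST(A)={a,b}  FIRST(B)={b}  FIRST(C)={b}
round 2: done
  FIRST(S)={a,b}  FIRST(A)={a,b}  FIRST(B)={b}  FIRST(C)={b}

FOLLOW sets:
FOLLOW(S) := {$}
pass 1:
  A→B a: FOLLOW(B) ⊇ FIRST(a) = {a}; new: +{a}
  S→a A: FOLLOW(A) ⊇ FOLLOW(S) ⊇ {$}; new: +{$}
  S→a C: FOLLOW(C) ⊇ FOLLOW(S) ⊇ {$}; new: +{$}
  S→b B: FOLLOW(B) ⊇ FOLLOW(S) ⊇ {$}; new: +{$}
  FOLLOW(S)={$}  FOLLOW(A)={$}  FOLLOW(B)={$,a}  FOLLOW(C)={$}
pass 2: done
  FOLLOW(S)={$}  FOLLOW(A)={$}  FOLLOW(B)={$,a}  FOLLOW(C)={$}

FOLLOW(B) = ["$", "a"]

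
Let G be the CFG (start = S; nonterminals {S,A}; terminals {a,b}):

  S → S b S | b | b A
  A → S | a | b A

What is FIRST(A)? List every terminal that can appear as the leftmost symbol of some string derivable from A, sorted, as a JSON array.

FIRST iteration:
pass 1:
  A via A→a: +{a}
  A via A→b A: +{b}
  S via S→b: +{b}
  FIRST(S)={b}  FIRST(A)={a,b}
pass 2: (no change)
  FIRST(S)={b}  FIRST(A)={a,b}

FIRST(A) = ["a", "b"]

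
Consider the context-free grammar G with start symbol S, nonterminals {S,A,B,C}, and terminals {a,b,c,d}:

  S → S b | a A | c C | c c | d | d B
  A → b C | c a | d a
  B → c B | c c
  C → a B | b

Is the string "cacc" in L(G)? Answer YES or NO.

Convert to CNF:
  S -> S T0 | T1 C | T1 T1 | T2 A | T3 B | d
  A -> T0 C | T1 T2 | T3 T2
  B -> T1 B | T1 T1
  C -> T2 B | b
  T0 -> b
  T1 -> c
  T2 -> a
  T3 -> d

CYK fill:
  [0..0]={T1}  "c"  orig:{}
  [1..1]={T2}  "a"  orig:{}
  [2..2]={T1}  "c"  orig:{}
  [3..3]={T1}  "c"  orig:{}
  [0..1]={A}  "ca"
  [1..2]=∅  "ac"
  [2..3]={B,S}  "cc"
  [0..2]=∅  "cac"
  [1..3]={C}  "acc"
  [0..3]={S}  "cacc"

S ∈ T[0,3] ⇒ YES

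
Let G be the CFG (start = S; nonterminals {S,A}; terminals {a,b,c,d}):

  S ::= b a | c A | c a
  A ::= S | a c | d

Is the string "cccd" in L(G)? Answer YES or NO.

Convert to CNF:
  S -> T1 A | T1 T0 | T2 T0
  A -> T0 T1 | T1 A | T1 T0 | T2 T0 | d
  T0 -> a
  T1 -> c
  T2 -> b

CYK table (by increasing span):
  [0..0]={T1}  "c"  orig:{}
  [1..1]={T1}  "c"  orig:{}
  [2..2]={T1}  "c"  orig:{}
  [3..3]={A}  "d"
  [0..1]=∅  "cc"
  [1..2]=∅  "cc"
  [2..3]={A,S}  "cd"
  [0..2]=∅  "ccc"
  [1..3]={A,S}  "ccd"
  [0..3]={A,S}  "cccd"

S ∈ T[0,3] ⇒ YES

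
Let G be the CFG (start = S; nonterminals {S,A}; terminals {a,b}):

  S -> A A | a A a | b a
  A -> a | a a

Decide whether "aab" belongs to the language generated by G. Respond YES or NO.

Convert to CNF:
  S -> A A | T0 X2 | T1 T0
  A -> T0 T0 | a
  T0 -> a
  T1 -> b
  X2 -> A T0

CYK table (by increasing span):
  cell(0,0) a: {A,T0}  orig:{A}
  cell(1,1) a: {A,T0}  orig:{A}
  cell(2,2) b: {T1}  orig:{}
  cell(0,1) aa: {A,S,X2}  orig:{A,S}
  cell(1,2) ab: ∅
  cell(0,2) aab: ∅

S ∉ T[0,2] ⇒ NO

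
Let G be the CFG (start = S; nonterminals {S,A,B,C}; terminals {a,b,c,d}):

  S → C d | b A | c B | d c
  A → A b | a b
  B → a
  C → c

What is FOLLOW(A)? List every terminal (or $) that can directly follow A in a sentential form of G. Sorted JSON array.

FIRST iteration:
pass 1:
  A via A→a b: +{a}
  B via B→a: +{a}
  C via C→c: +{c}
  S via S→C d: +{c}
  S via S→b A: +{b}
  S via S→d c: +{d}
  FIRST[S]={b,c,d}  FIRST[A]={a}  FIRST[B]={a}  FIRST[C]={c}
pass 2: (no change)
  FIRST[S]={b,c,d}  FIRST[A]={a}  FIRST[B]={a}  FIRST[C]={c}

FOLLOW iteration:
seed FOLLOW(S) with $
[1]
  A→A b: FOLLOW(A) ⊇ FIRST(b) = {b}; new: +{b}
  S→C d: FOLLOW(C) ⊇ FIRST(d) = {d}; new: +{d}
  S→b A: FOLLOW(A) ⊇ FOLLOW(S) ⊇ {$}; new: +{$}
  S→c B: FOLLOW(B) ⊇ FOLLOW(S) ⊇ {$}; new: +{$}
  FOLLOW(S)={$}  FOLLOW(A)={$,b}  FOLLOW(B)={$}  FOLLOW(C)={d}
[2] (no change)
  FOLLOW(S)={$}  FOLLOW(A)={$,b}  FOLLOW(B)={$}  FOLLOW(C)={d}

FOLLOW(A) = ["$", "b"]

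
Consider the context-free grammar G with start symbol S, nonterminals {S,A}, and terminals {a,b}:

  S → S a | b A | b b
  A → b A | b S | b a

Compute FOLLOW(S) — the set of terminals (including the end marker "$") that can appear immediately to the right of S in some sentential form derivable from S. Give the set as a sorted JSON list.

FIRST iteration:
[1]
  A via A→b A: +{b}
  S via S→b A: +{b}
  FIRST[S]={b}  FIRST[A]={b}
[2] (no change)
  FIRST[S]={b}  FIRST[A]={b}

FOLLOW iteration:
FOLLOW(S) := {$}
[1]
  S→S a: FOLLOW(S) ⊇ FIRST(a) = {a}; new: +{a}
  S→b A: FOLLOW(A) ⊇ FOLLOW(S) ⊇ {$,a}; new: +{$,a}
  FOLLOW[S]={$,a}  FOLLOW[A]={$,a}
[2] — fixpoint
  FOLLOW[S]={$,a}  FOLLOW[A]={$,a}

FOLLOW(S) = ["$", "a"]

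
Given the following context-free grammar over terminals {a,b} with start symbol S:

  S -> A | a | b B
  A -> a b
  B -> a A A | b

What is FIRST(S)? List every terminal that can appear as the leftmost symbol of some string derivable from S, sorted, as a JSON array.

FIRST sets, iterate to fixpoint:
[1]
  A via A→a b: +{a}
  B via B→a A A: +{a}
  B via B→b: +{b}
  S via S→A: +{a}
  S via S→b B: +{b}
  FIRST(S)={a,b}  FIRST(A)={a}  FIRST(B)={a,b}
[2] done
  FIRST(S)={a,b}  FIRST(A)={a}  FIRST(B)={a,b}

FIRST(S) = ["a", "b"]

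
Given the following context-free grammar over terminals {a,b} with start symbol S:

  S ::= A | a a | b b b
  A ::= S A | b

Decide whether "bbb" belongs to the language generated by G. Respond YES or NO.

Convert to CNF:
  S -> S A | T0 T0 | T1 X2 | b
  A -> S A | b
  T0 -> a
  T1 -> b
  X2 -> T1 T1

CYK table (by increasing span):
  [0..0]={A,S,T1}  "b"  orig:{A,S}
  [1..1]={A,S,T1}  "b"  orig:{A,S}
  [2..2]={A,S,T1}  "b"  orig:{A,S}
  [0..1]={A,S,X2}  "bb"  orig:{A,S}
  [1..2]={A,S,X2}  "bb"  orig:{A,S}
  [0..2]={A,S}  "bbb"

S ∈ T[0,2] ⇒ YES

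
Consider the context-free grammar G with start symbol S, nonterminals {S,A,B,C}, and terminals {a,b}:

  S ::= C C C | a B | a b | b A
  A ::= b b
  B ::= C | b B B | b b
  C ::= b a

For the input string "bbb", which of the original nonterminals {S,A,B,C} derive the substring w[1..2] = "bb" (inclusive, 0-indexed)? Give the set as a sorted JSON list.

Convert to CNF:
  S -> C X3 | T0 A | T1 B | T1 T0
  A -> T0 T0
  B -> T0 T0 | T0 T1 | T0 X2
  C -> T0 T1
  T0 -> b
  T1 -> a
  X2 -> B B
  X3 -> C C

CYK fill (cells [i..j] with 1 ≤ i ≤ j ≤ 2 only):
  cell(1,1) b: {T0}  orig:{}
  cell(2,2) b: {T0}  orig:{}
  cell(1,2) bb: {A,B}

Original NTs in T[1,2] deriving "bb": ["A", "B"]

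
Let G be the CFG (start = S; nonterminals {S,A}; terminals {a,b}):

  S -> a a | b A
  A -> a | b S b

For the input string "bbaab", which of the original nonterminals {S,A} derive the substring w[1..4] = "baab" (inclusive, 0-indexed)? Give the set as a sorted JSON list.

Convert to CNF:
  S -> T0 A | T1 T1
  A -> T0 X2 | a
  T0 -> b
  T1 -> a
  X2 -> S T0

Fill CYK table bottom-up (cells [i..j] with 1 ≤ i ≤ j ≤ 4 only):
  cell(1,1) b: {T0}  orig:{}
  cell(2,2) a: {A,T1}  orig:{A}
  cell(3,3) a: {A,T1}  orig:{A}
  cell(4,4) b: {T0}  orig:{}
  cell(1,2) ba: {S}
  cell(2,3) aa: {S}
  cell(3,4) ab: ∅
  cell(1,3) baa: ∅
  cell(2,4) aab: {X2}  orig:{}
  cell(1,4) baab: {A}

Original NTs in T[1,4] deriving "baab": ["A"]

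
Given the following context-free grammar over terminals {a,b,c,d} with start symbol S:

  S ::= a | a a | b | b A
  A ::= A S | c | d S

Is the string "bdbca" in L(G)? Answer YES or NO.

CNF form of G:
  S -> T1 T1 | T2 A | a | b
  A -> A S | T0 S | c
  T0 -> d
  T1 -> a
  T2 -> b

CYK table (by increasing span):
  T[0,0] 'b' = {S,T2}  orig:{S}
  T[1,1] 'd' = {T0}  orig:{}
  T[2,2] 'b' = {S,T2}  orig:{S}
  T[3,3] 'c' = {A}
  T[4,4] 'a' = {S,T1}  orig:{S}
  T[0,1] 'bd' = ∅
  T[1,2] 'db' = {A}
  T[2,3] 'bc' = {S}
  T[3,4] 'ca' = {A}
  T[0,2] 'bdb' = {S}
  T[1,3] 'dbc' = {A}
  T[2,4] 'bca' = {S}
  T[0,3] 'bdbc' = {S}
  T[1,4] 'dbca' = {A}
  T[0,4] 'bdbca' = {S}

S ∈ T[0,4] ⇒ YES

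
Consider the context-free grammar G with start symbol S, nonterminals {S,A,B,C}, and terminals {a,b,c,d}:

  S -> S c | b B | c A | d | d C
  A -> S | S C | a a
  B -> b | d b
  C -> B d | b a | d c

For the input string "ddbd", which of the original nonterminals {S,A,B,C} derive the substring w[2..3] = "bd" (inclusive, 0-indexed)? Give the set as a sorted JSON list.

CNF form of G:
  S -> S T0 | T0 A | T2 B | T3 C | d
  A -> S C | S T0 | T0 A | T1 T1 | T2 B | T3 C | d
  B -> T3 T2 | b
  C -> B T3 | T2 T1 | T3 T0
  T0 -> c
  T1 -> a
  T2 -> b
  T3 -> d

CYK table (by increasing span), restricted to cells inside w[2..3]:
  T[2,2] 'b' = {B,T2}  orig:{B}
  T[3,3] 'd' = {A,S,T3}  orig:{A,S}
  T[2,3] 'bd' = {C}

Original NTs in T[2,3] deriving "bd": ["C"]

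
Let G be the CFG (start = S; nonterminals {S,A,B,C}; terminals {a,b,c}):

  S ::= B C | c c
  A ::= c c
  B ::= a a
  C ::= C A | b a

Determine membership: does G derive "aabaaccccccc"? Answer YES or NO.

Convert to CNF:
  S -> B C | T0 T0
  A -> T0 T0
  B -> T1 T1
  C -> C A | T2 T1
  T0 -> c
  T1 -> a
  T2 -> b

CYK fill:
  T[0,0] 'a' = {T1}  orig:{}
  T[1,1] 'a' = {T1}  orig:{}
  T[2,2] 'b' = {T2}  orig:{}
  T[3,3] 'a' = {T1}  orig:{}
  T[4,4] 'a' = {T1}  orig:{}
  T[5,5] 'c' = {T0}  orig:{}
  T[6,6] 'c' = {T0}  orig:{}
  T[7,7] 'c' = {T0}  orig:{}
  T[8,8] 'c' = {T0}  orig:{}
  T[9,9] 'c' = {T0}  orig:{}
  T[10,10] 'c' = {T0}  orig:{}
  T[11,11] 'c' = {T0}  orig:{}
  T[0,1] 'aa' = {B}
  T[1,2] 'ab' = ∅
  T[2,3] 'ba' = {C}
  T[3,4] 'aa' = {B}
  T[4,5] 'ac' = ∅
  T[5,6] 'cc' = {A,S}
  T[6,7] 'cc' = {A,S}
  T[7,8] 'cc' = {A,S}
  T[8,9] 'cc' = {A,S}
  T[9,10] 'cc' = {A,S}
  T[10,11] 'cc' = {A,S}
  T[0,2] 'aab' = ∅
  T[1,3] 'aba' = ∅
  T[2,4] 'baa' = ∅
  T[3,5] 'aac' = ∅
  T[4,6] 'acc' = ∅
  T[5,7] 'ccc' = ∅
  T[6,8] 'ccc' = ∅
  T[7,9] 'ccc' = ∅
  T[8,10] 'ccc' = ∅
  T[9,11] 'ccc' = ∅
  T[0,3] 'aaba' = {S}
  T[1,4] 'abaa' = ∅
  T[2,5] 'baac' = ∅
  T[3,6] 'aacc' = ∅
  T[4,7] 'accc' = ∅
  T[5,8] 'cccc' = ∅
  T[6,9] 'cccc' = ∅
  T[7,10] 'cccc' = ∅
  T[8,11] 'cccc' = ∅
  T[0,4] 'aabaa' = ∅
  T[1,5] 'abaac' = ∅
  T[2,6] 'baacc' = ∅
  T[3,7] 'aaccc' = ∅
  T[4,8] 'acccc' = ∅
  T[5,9] 'ccccc' = ∅
  T[6,10] 'ccccc' = ∅
  T[7,11] 'ccccc' = ∅
  T[0,5] 'aabaac' = ∅
  T[1,6] 'abaacc' = ∅
  T[2,7] 'baaccc' = ∅
  T[3,8] 'aacccc' = ∅
  T[4,9] 'accccc' = ∅
  T[5,10] 'cccccc' = ∅
  T[6,11] 'cccccc' = ∅
  T[0,6] 'aabaacc' = ∅
  T[1,7] 'abaaccc' = ∅
  T[2,8] 'baacccc' = ∅
  T[3,9] 'aaccccc' = ∅
  T[4,10] 'acccccc' = ∅
  T[5,11] 'ccccccc' = ∅
  T[0,7] 'aabaaccc' = ∅
  T[1,8] 'abaacccc' = ∅
  T[2,9] 'baaccccc' = ∅
  T[3,10] 'aacccccc' = ∅
  T[4,11] 'accccccc' = ∅
  T[0,8] 'aabaacccc' = ∅
  T[1,9] 'abaaccccc' = ∅
  T[2,10] 'baacccccc' = ∅
  T[3,11] 'aaccccccc' = ∅
  T[0,9] 'aabaaccccc' = ∅
  T[1,10] 'abaacccccc' = ∅
  T[2,11] 'baaccccccc' = ∅
  T[0,10] 'aabaacccccc' = ∅
  T[1,11] 'abaaccccccc' = ∅
  T[0,11] 'aabaaccccccc' = ∅

S ∉ T[0,11] ⇒ NO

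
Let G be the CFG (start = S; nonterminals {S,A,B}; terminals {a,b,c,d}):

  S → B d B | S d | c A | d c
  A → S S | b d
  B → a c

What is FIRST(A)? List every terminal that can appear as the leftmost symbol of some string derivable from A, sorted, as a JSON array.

FIRST iteration:
round 1:
  A via A→b d: +{b}
  B via B→a c: +{a}
  S via S→B d B: +{a}
  S via S→c A: +{c}
  S via S→d c: +{d}
  FIRST[S]={a,c,d}  FIRST[A]={b}  FIRST[B]={a}
round 2:
  A via A→S S: +{a,c,d}
  FIRST[S]={a,c,d}  FIRST[A]={a,b,c,d}  FIRST[B]={a}
round 3: — fixpoint
  FIRST[S]={a,c,d}  FIRST[A]={a,b,c,d}  FIRST[B]={a}

FIRST(A) = ["a", "b", "c", "d"]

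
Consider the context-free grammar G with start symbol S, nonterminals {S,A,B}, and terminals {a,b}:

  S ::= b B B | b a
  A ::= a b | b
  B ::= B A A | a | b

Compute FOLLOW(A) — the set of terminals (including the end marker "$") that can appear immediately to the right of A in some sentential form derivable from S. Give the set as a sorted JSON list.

FIRST sets, iterate to fixpoint:
round 1:
  A via A→a b: +{a}
  A via A→b: +{b}
  B via B→a: +{a}
  B via B→b: +{b}
  S via S→b B B: +{b}
  S: {b}  A: {a,b}  B: {a,b}
round 2: done
  S: {b}  A: {a,b}  B: {a,b}

FOLLOW sets:
FOLLOW(S) := {$}
[1]
  B→B A A: FOLLOW(B) ⊇ FIRST(A) = {a,b}; new: +{a,b}
  B→B A A: FOLLOW(A) ⊇ FIRST(A) = {a,b}; new: +{a,b}
  S→b B B: FOLLOW(B) ⊇ FOLLOW(S) ⊇ {$}; new: +{$}
  S: {$}  A: {a,b}  B: {$,a,b}
[2]
  B→B A A: FOLLOW(A) ⊇ FOLLOW(B) ⊇ {$,a,b}; new: +{$}
  S: {$}  A: {$,a,b}  B: {$,a,b}
[3] (no change)
  S: {$}  A: {$,a,b}  B: {$,a,b}

FOLLOW(A) = ["$", "a", "b"]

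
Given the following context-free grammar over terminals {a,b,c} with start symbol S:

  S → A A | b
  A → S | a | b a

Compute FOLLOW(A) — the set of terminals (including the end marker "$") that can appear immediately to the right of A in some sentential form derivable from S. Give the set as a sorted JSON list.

FIRST sets, iterate to fixpoint:
iter 1:
  A via A→a: +{a}
  A via A→b a: +{b}
  S via S→A A: +{a,b}
  FIRST(S)={a,b}  FIRST(A)={a,b}
iter 2: — fixpoint
  FIRST(S)={a,b}  FIRST(A)={a,b}

FOLLOW iteration:
initialize: $ ∈ FOLLOW(S)
round 1:
  S→A A: FOLLOW(A) ⊇ FIRST(A) = {a,b}; new: +{a,b}
  S→A A: FOLLOW(A) ⊇ FOLLOW(S) ⊇ {$}; new: +{$}
  FOLLOW[S]={$}  FOLLOW[A]={$,a,b}
round 2:
  A→S: FOLLOW(S) ⊇ FOLLOW(A) ⊇ {$,a,b}; new: +{a,b}
  FOLLOW[S]={$,a,b}  FOLLOW[A]={$,a,b}
round 3: done
  FOLLOW[S]={$,a,b}  FOLLOW[A]={$,a,b}

FOLLOW(A) = ["$", "a", "b"]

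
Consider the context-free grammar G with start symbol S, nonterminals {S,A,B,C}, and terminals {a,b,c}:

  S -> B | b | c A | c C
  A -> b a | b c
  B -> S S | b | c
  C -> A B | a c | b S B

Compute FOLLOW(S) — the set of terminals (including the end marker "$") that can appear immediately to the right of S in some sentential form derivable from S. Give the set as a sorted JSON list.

FIRST sets, iterate to fixpoint:
round 1:
  A via A→b a: +{b}
  B via B→b: +{b}
  B via B→c: +{c}
  C via C→A B: +{b}
  C via C→a c: +{a}
  S via S→B: +{b,c}
  FIRST[S]={b,c}  FIRST[A]={b}  FIRST[B]={b,c}  FIRST[C]={a,b}
round 2: (stable)
  FIRST[S]={b,c}  FIRST[A]={b}  FIRST[B]={b,c}  FIRST[C]={a,b}

Compute FOLLOW by fixpoint:
initialize: $ ∈ FOLLOW(S)
pass 1:
  B→S S: FOLLOW(S) ⊇ FIRST(S) = {b,c}; new: +{b,c}
  C→A B: FOLLOW(A) ⊇ FIRST(B) = {b,c}; new: +{b,c}
  S→B: FOLLOW(B) ⊇ FOLLOW(S) ⊇ {$,b,c}; new: +{$,b,c}
  S→c A: FOLLOW(A) ⊇ FOLLOW(S) ⊇ {$,b,c}; new: +{$}
  S→c C: FOLLOW(C) ⊇ FOLLOW(S) ⊇ {$,b,c}; new: +{$,b,c}
  FOLLOW[S]={$,b,c}  FOLLOW[A]={$,b,c}  FOLLOW[B]={$,b,c}  FOLLOW[C]={$,b,c}
pass 2: (stable)
  FOLLOW[S]={$,b,c}  FOLLOW[A]={$,b,c}  FOLLOW[B]={$,b,c}  FOLLOW[C]={$,b,c}

FOLLOW(S) = ["$", "b", "c"]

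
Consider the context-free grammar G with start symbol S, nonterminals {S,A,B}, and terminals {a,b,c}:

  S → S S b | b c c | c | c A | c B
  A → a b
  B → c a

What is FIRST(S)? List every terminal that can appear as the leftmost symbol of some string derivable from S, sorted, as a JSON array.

Compute FIRST by fixpoint:
iter 1:
  A via A→a b: +{a}
  B via B→c a: +{c}
  S via S→b c c: +{b}
  S via S→c: +{c}
  FIRST(S)={b,c}  FIRST(A)={a}  FIRST(B)={c}
iter 2: (stable)
  FIRST(S)={b,c}  FIRST(A)={a}  FIRST(B)={c}

FIRST(S) = ["b", "c"]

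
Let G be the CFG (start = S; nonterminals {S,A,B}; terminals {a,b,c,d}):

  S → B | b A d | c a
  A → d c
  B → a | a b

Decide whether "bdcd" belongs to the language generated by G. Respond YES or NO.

CNF form of G:
  S -> T1 T2 | T2 T3 | T3 X4 | a
  A -> T0 T1
  B -> T2 T3 | a
  T0 -> d
  T1 -> c
  T2 -> a
  T3 -> b
  X4 -> A T0

Fill CYK table bottom-up:
  [0..0]={T3}  "b"  orig:{}
  [1..1]={T0}  "d"  orig:{}
  [2..2]={T1}  "c"  orig:{}
  [3..3]={T0}  "d"  orig:{}
  [0..1]=∅  "bd"
  [1..2]={A}  "dc"
  [2..3]=∅  "cd"
  [0..2]=∅  "bdc"
  [1..3]={X4}  "dcd"  orig:{}
  [0..3]={S}  "bdcd"

S ∈ T[0,3] ⇒ YES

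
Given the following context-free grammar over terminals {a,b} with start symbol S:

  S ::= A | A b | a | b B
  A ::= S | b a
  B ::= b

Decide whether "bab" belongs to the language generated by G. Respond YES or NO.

Convert to CNF:
  S -> A T0 | T0 B | T0 T1 | a
  A -> A T0 | T0 B | T0 T1 | a
  B -> b
  T0 -> b
  T1 -> a

Fill CYK table bottom-up:
  [0..0]={B,T0}  "b"  orig:{B}
  [1..1]={A,S,T1}  "a"  orig:{A,S}
  [2..2]={B,T0}  "b"  orig:{B}
  [0..1]={A,S}  "ba"
  [1..2]={A,S}  "ab"
  [0..2]={A,S}  "bab"

S ∈ T[0,2] ⇒ YES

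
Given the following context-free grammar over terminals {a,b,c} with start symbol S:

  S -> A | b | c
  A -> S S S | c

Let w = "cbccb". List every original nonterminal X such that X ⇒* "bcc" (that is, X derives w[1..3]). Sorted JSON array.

CNF form of G:
  S -> S X1 | b | c
  A -> S X0 | c
  X0 -> S S
  X1 -> S S

CYK fill, restricted to cells inside w[1..3]:
  [1..1]={S}  "b"
  [2..2]={A,S}  "c"
  [3..3]={A,S}  "c"
  [1..2]={X0,X1}  "bc"  orig:{}
  [2..3]={X0,X1}  "cc"  orig:{}
  [1..3]={A,S}  "bcc"

Original NTs in T[1,3] deriving "bcc": ["A", "S"]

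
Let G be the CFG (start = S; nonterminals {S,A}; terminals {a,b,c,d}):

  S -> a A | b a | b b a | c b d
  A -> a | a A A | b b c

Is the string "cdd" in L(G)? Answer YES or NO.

CNF form of G:
  S -> T0 A | T1 T0 | T1 X6 | T2 X7
  A -> T0 X4 | T1 X5 | a
  T0 -> a
  T1 -> b
  T2 -> c
  T3 -> d
  X4 -> A A
  X5 -> T1 T2
  X6 -> T1 T0
  X7 -> T1 T3

Fill CYK table bottom-up:
  [0..0]={T2}  "c"  orig:{}
  [1..1]={T3}  "d"  orig:{}
  [2..2]={T3}  "d"  orig:{}
  [0..1]=∅  "cd"
  [1..2]=∅  "dd"
  [0..2]=∅  "cdd"

S ∉ T[0,2] ⇒ NO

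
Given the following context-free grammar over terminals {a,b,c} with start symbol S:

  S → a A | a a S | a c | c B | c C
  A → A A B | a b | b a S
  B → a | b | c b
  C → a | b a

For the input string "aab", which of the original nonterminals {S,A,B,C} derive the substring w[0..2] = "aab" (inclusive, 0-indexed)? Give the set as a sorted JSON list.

CNF form of G:
  S -> T0 A | T0 T2 | T0 X5 | T2 B | T2 C
  A -> A X3 | T0 T1 | T1 X4
  B -> T2 T1 | a | b
  C -> T1 T0 | a
  T0 -> a
  T1 -> b
  T2 -> c
  X3 -> A B
  X4 -> T0 S
  X5 -> T0 S

CYK table (by increasing span) (cells [i..j] with 0 ≤ i ≤ j ≤ 2 only):
  T[0,0] 'a' = {B,C,T0}  orig:{B,C}
  T[1,1] 'a' = {B,C,T0}  orig:{B,C}
  T[2,2] 'b' = {B,T1}  orig:{B}
  T[0,1] 'aa' = ∅
  T[1,2] 'ab' = {A}
  T[0,2] 'aab' = {S}

Original NTs in T[0,2] deriving "aab": ["S"]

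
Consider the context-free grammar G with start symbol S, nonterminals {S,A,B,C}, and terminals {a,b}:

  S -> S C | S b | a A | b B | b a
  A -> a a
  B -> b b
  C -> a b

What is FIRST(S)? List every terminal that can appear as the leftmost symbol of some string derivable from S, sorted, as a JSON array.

FIRST sets, iterate to fixpoint:
round 1:
  A via A→a a: +{a}
  B via B→b b: +{b}
  C via C→a b: +{a}
  S via S→a A: +{a}
  S via S→b B: +{b}
  FIRST(S)={a,b}  FIRST(A)={a}  FIRST(B)={b}  FIRST(C)={a}
round 2: (no change)
  FIRST(S)={a,b}  FIRST(A)={a}  FIRST(B)={b}  FIRST(C)={a}

FIRST(S) = ["a", "b"]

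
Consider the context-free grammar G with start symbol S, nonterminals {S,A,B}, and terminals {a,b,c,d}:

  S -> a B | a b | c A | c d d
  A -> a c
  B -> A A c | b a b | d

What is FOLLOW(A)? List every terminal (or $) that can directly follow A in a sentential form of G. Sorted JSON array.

FIRST iteration:
round 1:
  A via A→a c: +{a}
  B via B→A A c: +{a}
  B via B→b a b: +{b}
  B via B→d: +{d}
  S via S→a B: +{a}
  S via S→c A: +{c}
  FIRST(S)={a,c}  FIRST(A)={a}  FIRST(B)={a,b,d}
round 2: — fixpoint
  FIRST(S)={a,c}  FIRST(A)={a}  FIRST(B)={a,b,d}

Compute FOLLOW by fixpoint:
FOLLOW(S) := {$}
round 1:
  B→A A c: FOLLOW(A) ⊇ FIRST(A) = {a}; new: +{a}
  B→A A c: FOLLOW(A) ⊇ FIRST(c) = {c}; new: +{c}
  S→a B: FOLLOW(B) ⊇ FOLLOW(S) ⊇ {$}; new: +{$}
  S→c A: FOLLOW(A) ⊇ FOLLOW(S) ⊇ {$}; new: +{$}
  FOLLOW[S]={$}  FOLLOW[A]={$,a,c}  FOLLOW[B]={$}
round 2: done
  FOLLOW[S]={$}  FOLLOW[A]={$,a,c}  FOLLOW[B]={$}

FOLLOW(A) = ["$", "a", "c"]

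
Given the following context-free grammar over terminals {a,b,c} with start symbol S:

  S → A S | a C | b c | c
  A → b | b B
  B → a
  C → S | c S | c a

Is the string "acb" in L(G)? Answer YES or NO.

CNF form of G:
  S -> A S | T0 T2 | T1 C | c
  A -> T0 B | b
  B -> a
  C -> A S | T0 T2 | T1 C | T2 S | T2 T1 | c
  T0 -> b
  T1 -> a
  T2 -> c

CYK fill:
  [0..0]={B,T1}  "a"  orig:{B}
  [1..1]={C,S,T2}  "c"  orig:{C,S}
  [2..2]={A,T0}  "b"  orig:{A}
  [0..1]={C,S}  "ac"
  [1..2]=∅  "cb"
  [0..2]=∅  "acb"

S ∉ T[0,2] ⇒ NO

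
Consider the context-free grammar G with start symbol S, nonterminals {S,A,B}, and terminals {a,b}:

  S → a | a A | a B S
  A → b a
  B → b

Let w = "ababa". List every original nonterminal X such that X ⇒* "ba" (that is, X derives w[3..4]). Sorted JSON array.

CNF form of G:
  S -> T1 A | T1 X2 | a
  A -> T0 T1
  B -> b
  T0 -> b
  T1 -> a
  X2 -> B S

Fill CYK table bottom-up — only the sub-triangle for w[3..4]:
  T[3,3] 'b' = {B,T0}  orig:{B}
  T[4,4] 'a' = {S,T1}  orig:{S}
  T[3,4] 'ba' = {A,X2}  orig:{A}

Original NTs in T[3,4] deriving "ba": ["A"]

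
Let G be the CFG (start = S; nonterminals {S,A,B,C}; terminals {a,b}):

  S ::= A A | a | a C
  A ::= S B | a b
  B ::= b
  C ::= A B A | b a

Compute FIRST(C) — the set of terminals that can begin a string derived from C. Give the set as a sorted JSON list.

FIRST sets, iterate to fixpoint:
iter 1:
  A via A→a b: +{a}
  B via B→b: +{b}
  C via C→A B A: +{a}
  C via C→b a: +{b}
  S via S→A A: +{a}
  S: {a}  A: {a}  B: {b}  C: {a,b}
iter 2: done
  S: {a}  A: {a}  B: {b}  C: {a,b}

FIRST(C) = ["a", "b"]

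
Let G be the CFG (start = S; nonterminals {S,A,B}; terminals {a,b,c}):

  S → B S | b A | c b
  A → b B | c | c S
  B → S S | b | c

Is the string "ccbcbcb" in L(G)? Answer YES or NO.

Convert to CNF:
  S -> B S | T0 A | T1 T0
  A -> T0 B | T1 S | c
  B -> S S | b | c
  T0 -> b
  T1 -> c

Fill CYK table bottom-up:
  cell(0,0) c: {A,B,T1}  orig:{A,B}
  cell(1,1) c: {A,B,T1}  orig:{A,B}
  cell(2,2) b: {B,T0}  orig:{B}
  cell(3,3) c: {A,B,T1}  orig:{A,B}
  cell(4,4) b: {B,T0}  orig:{B}
  cell(5,5) c: {A,B,T1}  orig:{A,B}
  cell(6,6) b: {B,T0}  orig:{B}
  cell(0,1) cc: ∅
  cell(1,2) cb: {S}
  cell(2,3) bc: {A,S}
  cell(3,4) cb: {S}
  cell(4,5) bc: {A,S}
  cell(5,6) cb: {S}
  cell(0,2) ccb: {A,S}
  cell(1,3) cbc: {A,S}
  cell(2,4) bcb: {S}
  cell(3,5) cbc: {A,S}
  cell(4,6) bcb: {S}
  cell(0,3) ccbc: {A,S}
  cell(1,4) cbcb: {A,B,S}
  cell(2,5) bcbc: {B,S}
  cell(3,6) cbcb: {A,B,S}
  cell(0,4) ccbcb: {A,B,S}
  cell(1,5) cbcbc: {A,B,S}
  cell(2,6) bcbcb: {A,B,S}
  cell(0,5) ccbcbc: {A,B,S}
  cell(1,6) cbcbcb: {A,B,S}
  cell(0,6) ccbcbcb: {A,B,S}

S ∈ T[0,6] ⇒ YES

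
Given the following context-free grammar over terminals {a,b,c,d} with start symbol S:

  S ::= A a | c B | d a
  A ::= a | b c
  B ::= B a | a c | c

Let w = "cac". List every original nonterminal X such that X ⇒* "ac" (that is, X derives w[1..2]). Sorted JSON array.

Convert to CNF:
  S -> A T2 | T1 B | T3 T2
  A -> T0 T1 | a
  B -> B T2 | T2 T1 | c
  T0 -> b
  T1 -> c
  T2 -> a
  T3 -> d

CYK fill (cells [i..j] with 1 ≤ i ≤ j ≤ 2 only):
  [1..1]={A,T2}  "a"  orig:{A}
  [2..2]={B,T1}  "c"  orig:{B}
  [1..2]={B}  "ac"

Original NTs in T[1,2] deriving "ac": ["B"]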